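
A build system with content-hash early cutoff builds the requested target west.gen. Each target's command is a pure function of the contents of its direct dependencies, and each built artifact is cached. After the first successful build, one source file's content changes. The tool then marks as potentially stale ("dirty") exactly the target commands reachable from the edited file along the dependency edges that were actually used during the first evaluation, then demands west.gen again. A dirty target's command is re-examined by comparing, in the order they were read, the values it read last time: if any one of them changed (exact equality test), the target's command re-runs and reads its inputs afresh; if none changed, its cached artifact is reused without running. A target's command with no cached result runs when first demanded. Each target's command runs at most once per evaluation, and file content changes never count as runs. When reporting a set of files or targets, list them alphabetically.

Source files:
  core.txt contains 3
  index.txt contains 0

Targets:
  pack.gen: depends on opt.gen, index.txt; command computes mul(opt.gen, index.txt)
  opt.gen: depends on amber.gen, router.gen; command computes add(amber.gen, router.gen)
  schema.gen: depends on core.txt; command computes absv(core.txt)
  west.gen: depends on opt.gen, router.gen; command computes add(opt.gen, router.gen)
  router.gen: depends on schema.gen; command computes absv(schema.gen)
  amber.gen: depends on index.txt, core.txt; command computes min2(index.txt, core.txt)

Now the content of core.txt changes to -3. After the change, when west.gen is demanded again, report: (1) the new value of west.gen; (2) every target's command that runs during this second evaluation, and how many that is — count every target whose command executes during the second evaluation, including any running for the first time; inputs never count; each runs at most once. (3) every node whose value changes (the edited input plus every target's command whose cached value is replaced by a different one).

New value of west.gen: 3.
Target commands that run: amber.gen, opt.gen, schema.gen, west.gen — 4 in total.
Values that change: amber.gen, core.txt, opt.gen, west.gen.
Key observation: the cutoff stops propagation at router.gen — its inputs' values are unchanged, so it reuses its cache.

First evaluation (everything demanded from the output):
  amber.gen = min2(0, 3) = 0
  schema.gen = absv(3) = 3
  router.gen = absv(3) = 3
  opt.gen = add(0, 3) = 3
  west.gen = add(3, 3) = 6

Propagation after the edit:
  amber.gen: runs — core.txt 3->-3; result -3.
  schema.gen: runs — core.txt 3->-3; result 3 (same value as before).
  router.gen: checked — values it read are unchanged (schema.gen unchanged); reused cached 3 without running.
  opt.gen: runs — amber.gen 0->-3; result 0.
  west.gen: runs — opt.gen 3->0; result 3.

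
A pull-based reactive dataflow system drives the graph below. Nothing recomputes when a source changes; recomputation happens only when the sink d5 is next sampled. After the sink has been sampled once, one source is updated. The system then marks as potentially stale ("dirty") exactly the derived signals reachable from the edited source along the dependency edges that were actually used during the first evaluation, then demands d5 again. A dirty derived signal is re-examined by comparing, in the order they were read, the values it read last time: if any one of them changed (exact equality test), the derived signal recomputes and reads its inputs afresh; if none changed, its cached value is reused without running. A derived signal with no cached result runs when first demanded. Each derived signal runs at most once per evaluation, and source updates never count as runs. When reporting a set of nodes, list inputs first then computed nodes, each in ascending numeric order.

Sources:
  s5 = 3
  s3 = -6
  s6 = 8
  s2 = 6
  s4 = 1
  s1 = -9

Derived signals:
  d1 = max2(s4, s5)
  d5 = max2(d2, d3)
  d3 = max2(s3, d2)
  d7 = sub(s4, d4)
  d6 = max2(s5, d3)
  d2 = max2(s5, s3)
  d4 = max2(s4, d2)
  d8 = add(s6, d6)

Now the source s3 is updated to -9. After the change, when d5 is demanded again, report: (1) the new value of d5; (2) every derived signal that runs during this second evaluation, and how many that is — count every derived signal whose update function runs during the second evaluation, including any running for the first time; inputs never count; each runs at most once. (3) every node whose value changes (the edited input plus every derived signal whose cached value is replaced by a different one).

New value of d5: 3.
Derived signals that run: d2, d3 — 2 in total.
Values that change: s3.
Key observation: the cutoff stops propagation at d5 — its inputs' values are unchanged, so it reuses its cache.

First evaluation (everything demanded from the output):
  d2 = max2(3, -6) = 3
  d3 = max2(-6, 3) = 3
  d5 = max2(3, 3) = 3

Propagation after the edit:
  d2: runs — s3 -6->-9; result 3 (same value as before).
  d3: runs — s3 -6->-9; result 3 (same value as before).
  d5: checked — values it read are unchanged (d2 unchanged, d3 unchanged); reused cached 3 without running.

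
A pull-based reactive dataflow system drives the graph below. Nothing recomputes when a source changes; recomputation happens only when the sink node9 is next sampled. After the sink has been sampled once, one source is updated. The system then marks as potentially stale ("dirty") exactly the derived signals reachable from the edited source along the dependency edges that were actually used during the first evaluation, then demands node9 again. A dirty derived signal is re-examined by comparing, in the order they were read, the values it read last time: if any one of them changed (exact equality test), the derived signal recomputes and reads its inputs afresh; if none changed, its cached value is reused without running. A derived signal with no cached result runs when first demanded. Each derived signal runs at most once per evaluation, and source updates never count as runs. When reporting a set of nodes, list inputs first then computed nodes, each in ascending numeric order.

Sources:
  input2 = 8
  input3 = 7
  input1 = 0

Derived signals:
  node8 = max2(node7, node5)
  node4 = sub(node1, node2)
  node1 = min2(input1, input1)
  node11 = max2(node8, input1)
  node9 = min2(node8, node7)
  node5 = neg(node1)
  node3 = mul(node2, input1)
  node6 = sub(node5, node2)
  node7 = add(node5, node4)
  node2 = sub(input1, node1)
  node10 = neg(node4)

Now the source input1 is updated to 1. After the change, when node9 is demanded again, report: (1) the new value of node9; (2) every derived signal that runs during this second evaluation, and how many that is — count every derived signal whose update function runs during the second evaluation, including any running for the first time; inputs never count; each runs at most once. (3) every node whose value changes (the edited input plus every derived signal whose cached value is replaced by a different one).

New value of node9: 0.
Derived signals that run: node1, node2, node4, node5, node7, node8 — 6 in total.
Values that change: input1, node1, node4, node5.
Key observation: the cutoff stops propagation at node9 — its inputs' values are unchanged, so it reuses its cache.

First evaluation (everything demanded from the output):
  node1 = min2(0, 0) = 0
  node2 = sub(0, 0) = 0
  node4 = sub(0, 0) = 0
  node5 = neg(0) = 0
  node7 = add(0, 0) = 0
  node8 = max2(0, 0) = 0
  node9 = min2(0, 0) = 0

Propagation after the edit:
  node1: runs — input1 0->1; input1 0->1; result 1.
  node2: runs — input1 0->1; node1 0->1; result 0 (same value as before).
  node4: runs — node1 0->1; result 1.
  node5: runs — node1 0->1; result -1.
  node7: runs — node5 0->-1; node4 0->1; result 0 (same value as before).
  node8: runs — node5 0->-1; result 0 (same value as before).
  node9: checked — values it read are unchanged (node8 unchanged, node7 unchanged); reused cached 0 without running.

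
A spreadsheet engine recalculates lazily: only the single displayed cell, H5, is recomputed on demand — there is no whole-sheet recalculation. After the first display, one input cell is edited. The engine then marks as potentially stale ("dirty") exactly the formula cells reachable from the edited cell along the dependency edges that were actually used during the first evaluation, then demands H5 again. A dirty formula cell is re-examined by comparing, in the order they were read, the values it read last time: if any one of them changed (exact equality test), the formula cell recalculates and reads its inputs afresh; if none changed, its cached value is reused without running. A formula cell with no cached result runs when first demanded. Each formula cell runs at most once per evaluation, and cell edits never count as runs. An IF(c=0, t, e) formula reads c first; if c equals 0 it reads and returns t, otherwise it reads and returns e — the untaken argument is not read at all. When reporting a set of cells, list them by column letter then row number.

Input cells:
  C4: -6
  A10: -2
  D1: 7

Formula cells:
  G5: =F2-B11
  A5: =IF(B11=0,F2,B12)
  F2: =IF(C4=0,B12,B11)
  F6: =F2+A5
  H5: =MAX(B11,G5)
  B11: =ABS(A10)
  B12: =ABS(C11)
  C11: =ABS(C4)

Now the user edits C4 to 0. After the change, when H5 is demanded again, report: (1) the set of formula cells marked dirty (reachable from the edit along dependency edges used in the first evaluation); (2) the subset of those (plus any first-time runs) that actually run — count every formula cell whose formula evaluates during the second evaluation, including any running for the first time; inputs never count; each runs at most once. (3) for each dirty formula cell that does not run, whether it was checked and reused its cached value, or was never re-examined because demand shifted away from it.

Marked dirty: F2, G5, H5.
Formula cells that run: B12, C11, F2, G5, H5 — 5 in total.
Every dirty formula cell ran.
Key observation: a condition flipped, so demand reaches new nodes — B12, C11 run for the first time.

First evaluation (everything demanded from the output):
  B11 = ABS(-2) = 2
  F2 = IF(C4=0: C4=-6 -> else branch B11) = 2
  G5 = 2 - 2 = 0
  H5 = MAX(2, 0) = 2

Propagation after the edit:
  C11: demanded for the first time — runs, produces 0.
  B12: demanded for the first time — runs, produces 0.
  F2: runs — C4 -6->0; result 0.
  G5: runs — F2 2->0; result -2.
  H5: runs — G5 0->-2; result 2 (same value as before).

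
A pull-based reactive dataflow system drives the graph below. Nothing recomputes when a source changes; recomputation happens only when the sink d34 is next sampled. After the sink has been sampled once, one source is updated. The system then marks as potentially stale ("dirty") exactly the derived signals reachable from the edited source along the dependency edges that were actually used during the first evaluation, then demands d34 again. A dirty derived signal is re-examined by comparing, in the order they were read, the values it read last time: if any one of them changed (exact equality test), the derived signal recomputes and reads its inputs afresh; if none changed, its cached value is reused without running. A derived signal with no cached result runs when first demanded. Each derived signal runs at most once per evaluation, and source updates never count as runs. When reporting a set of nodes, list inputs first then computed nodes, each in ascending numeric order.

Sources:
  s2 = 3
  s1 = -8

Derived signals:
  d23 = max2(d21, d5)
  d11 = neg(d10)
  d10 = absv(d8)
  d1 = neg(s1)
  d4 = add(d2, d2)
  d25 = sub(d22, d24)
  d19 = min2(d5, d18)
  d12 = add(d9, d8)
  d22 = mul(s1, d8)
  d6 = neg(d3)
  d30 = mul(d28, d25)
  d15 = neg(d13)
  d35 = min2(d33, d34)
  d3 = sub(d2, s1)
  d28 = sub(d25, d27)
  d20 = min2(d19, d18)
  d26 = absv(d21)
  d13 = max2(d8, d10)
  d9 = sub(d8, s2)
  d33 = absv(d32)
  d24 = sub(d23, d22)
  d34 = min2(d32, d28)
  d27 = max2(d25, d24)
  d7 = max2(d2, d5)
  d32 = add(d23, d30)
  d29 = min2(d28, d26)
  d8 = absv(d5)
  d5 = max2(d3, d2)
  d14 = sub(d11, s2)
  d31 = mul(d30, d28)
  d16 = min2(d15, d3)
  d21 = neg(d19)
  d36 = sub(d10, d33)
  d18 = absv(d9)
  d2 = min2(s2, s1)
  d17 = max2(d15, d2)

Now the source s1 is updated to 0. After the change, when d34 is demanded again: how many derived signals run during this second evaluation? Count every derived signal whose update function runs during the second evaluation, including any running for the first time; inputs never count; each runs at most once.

First evaluation (everything demanded from the output):
  d2 = min2(3, -8) = -8
  d3 = sub(-8, -8) = 0
  d5 = max2(0, -8) = 0
  d8 = absv(0) = 0
  d9 = sub(0, 3) = -3
  d18 = absv(-3) = 3
  d19 = min2(0, 3) = 0
  d21 = neg(0) = 0
  d22 = mul(-8, 0) = 0
  d23 = max2(0, 0) = 0
  d24 = sub(0, 0) = 0
  d25 = sub(0, 0) = 0
  d27 = max2(0, 0) = 0
  d28 = sub(0, 0) = 0
  d30 = mul(0, 0) = 0
  d32 = add(0, 0) = 0
  d34 = min2(0, 0) = 0

Propagation after the edit:
  d2: runs — s1 -8->0; result 0.
  d3: runs — d2 -8->0; s1 -8->0; result 0 (same value as before).
  d5: runs — d2 -8->0; result 0 (same value as before).
  d8: checked — values it read are unchanged (d5 unchanged); reused cached 0 without running.
  d9: checked — values it read are unchanged (d8 unchanged, s2 unchanged); reused cached -3 without running.
  d18: checked — values it read are unchanged (d9 unchanged); reused cached 3 without running.
  d19: checked — values it read are unchanged (d5 unchanged, d18 unchanged); reused cached 0 without running.
  d21: checked — values it read are unchanged (d19 unchanged); reused cached 0 without running.
  d22: runs — s1 -8->0; result 0 (same value as before).
  d23: checked — values it read are unchanged (d21 unchanged, d5 unchanged); reused cached 0 without running.
  d24: checked — values it read are unchanged (d23 unchanged, d22 unchanged); reused cached 0 without running.
  d25: checked — values it read are unchanged (d22 unchanged, d24 unchanged); reused cached 0 without running.
  d27: checked — values it read are unchanged (d25 unchanged, d24 unchanged); reused cached 0 without running.
  d28: checked — values it read are unchanged (d25 unchanged, d27 unchanged); reused cached 0 without running.
  d30: checked — values it read are unchanged (d28 unchanged, d25 unchanged); reused cached 0 without running.
  d32: checked — values it read are unchanged (d23 unchanged, d30 unchanged); reused cached 0 without running.
  d34: checked — values it read are unchanged (d32 unchanged, d28 unchanged); reused cached 0 without running.

Key observation: the cutoff stops propagation at d8 — its inputs' values are unchanged, so it reuses its cache.

Derived signals that run: d2, d3, d5, d22 — 4 in total.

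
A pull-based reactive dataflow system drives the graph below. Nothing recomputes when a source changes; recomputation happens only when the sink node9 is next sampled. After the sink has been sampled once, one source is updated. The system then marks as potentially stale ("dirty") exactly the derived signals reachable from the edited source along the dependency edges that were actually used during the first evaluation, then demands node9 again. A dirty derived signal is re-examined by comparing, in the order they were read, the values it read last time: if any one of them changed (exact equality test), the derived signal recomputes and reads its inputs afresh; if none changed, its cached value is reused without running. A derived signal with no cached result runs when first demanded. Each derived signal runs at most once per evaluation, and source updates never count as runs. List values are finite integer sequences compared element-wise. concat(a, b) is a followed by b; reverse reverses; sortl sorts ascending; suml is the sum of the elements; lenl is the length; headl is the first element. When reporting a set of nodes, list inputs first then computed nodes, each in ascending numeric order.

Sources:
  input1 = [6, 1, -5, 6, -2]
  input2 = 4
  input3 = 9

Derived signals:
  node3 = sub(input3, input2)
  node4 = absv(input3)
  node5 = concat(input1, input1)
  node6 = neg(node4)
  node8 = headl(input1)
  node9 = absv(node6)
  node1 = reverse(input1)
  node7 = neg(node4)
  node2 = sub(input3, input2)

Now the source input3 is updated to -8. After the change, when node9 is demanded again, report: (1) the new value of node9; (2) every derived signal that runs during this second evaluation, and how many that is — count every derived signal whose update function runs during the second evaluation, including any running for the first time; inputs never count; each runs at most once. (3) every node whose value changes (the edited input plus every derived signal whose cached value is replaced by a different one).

New value of node9: 8.
Derived signals that run: node4, node6, node9 — 3 in total.
Values that change: input3, node4, node6, node9.

First evaluation (everything demanded from the output):
  node4 = absv(9) = 9
  node6 = neg(9) = -9
  node9 = absv(-9) = 9

Propagation after the edit:
  node4: runs — input3 9->-8; result 8.
  node6: runs — node4 9->8; result -8.
  node9: runs — node6 -9->-8; result 8.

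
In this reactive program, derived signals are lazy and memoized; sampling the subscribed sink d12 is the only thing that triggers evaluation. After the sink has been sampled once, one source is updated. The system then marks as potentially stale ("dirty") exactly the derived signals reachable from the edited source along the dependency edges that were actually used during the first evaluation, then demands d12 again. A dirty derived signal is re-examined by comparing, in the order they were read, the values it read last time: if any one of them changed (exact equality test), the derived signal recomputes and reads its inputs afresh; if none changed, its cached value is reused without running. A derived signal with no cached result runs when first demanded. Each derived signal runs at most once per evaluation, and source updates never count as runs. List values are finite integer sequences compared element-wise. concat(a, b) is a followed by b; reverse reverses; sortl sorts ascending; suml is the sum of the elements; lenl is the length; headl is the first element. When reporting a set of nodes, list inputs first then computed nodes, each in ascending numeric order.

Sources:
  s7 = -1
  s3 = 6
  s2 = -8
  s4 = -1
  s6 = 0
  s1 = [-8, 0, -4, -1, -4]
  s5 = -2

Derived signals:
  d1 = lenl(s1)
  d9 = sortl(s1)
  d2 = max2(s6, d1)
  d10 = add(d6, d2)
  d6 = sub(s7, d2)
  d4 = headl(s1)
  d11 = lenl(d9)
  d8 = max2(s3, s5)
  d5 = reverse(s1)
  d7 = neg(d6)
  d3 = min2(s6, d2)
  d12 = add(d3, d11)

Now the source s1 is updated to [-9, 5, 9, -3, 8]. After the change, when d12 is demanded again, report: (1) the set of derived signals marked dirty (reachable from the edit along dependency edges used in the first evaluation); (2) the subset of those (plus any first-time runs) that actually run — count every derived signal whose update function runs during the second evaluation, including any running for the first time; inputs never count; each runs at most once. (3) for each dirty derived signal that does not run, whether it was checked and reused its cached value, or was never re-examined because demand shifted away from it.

The edit dirties: d1, d2, d3, d9, d11, d12.
3 derived signals run: d1, d9, d11.
Cache hits after checking: d2, d3, d12.
Note where the cutoff bites: d2 is checked, finds nothing changed, and keeps its cache.

First demand of the output computes:
  d1 = lenl([-8, 0, -4, -1, -4]) = 5
  d2 = max2(0, 5) = 5
  d3 = min2(0, 5) = 0
  d9 = sortl([-8, 0, -4, -1, -4]) = [-8, -4, -4, -1, 0]
  d11 = lenl([-8, -4, -4, -1, 0]) = 5
  d12 = add(0, 5) = 5

After the edit, cleaning proceeds:
  d1: a read changed (s1 [-8, 0, -4, -1, -4]->[-9, 5, 9, -3, 8]) — executes, giving 5 — identical to its old value.
  d2: dirty, but its reads are unchanged (s6 unchanged, d1 unchanged); cached 5 stands.
  d3: dirty, but its reads are unchanged (s6 unchanged, d2 unchanged); cached 0 stands.
  d9: a read changed (s1 [-8, 0, -4, -1, -4]->[-9, 5, 9, -3, 8]) — executes, giving [-9, -3, 5, 8, 9].
  d11: a read changed (d9 [-8, -4, -4, -1, 0]->[-9, -3, 5, 8, 9]) — executes, giving 5 — identical to its old value.
  d12: dirty, but its reads are unchanged (d3 unchanged, d11 unchanged); cached 5 stands.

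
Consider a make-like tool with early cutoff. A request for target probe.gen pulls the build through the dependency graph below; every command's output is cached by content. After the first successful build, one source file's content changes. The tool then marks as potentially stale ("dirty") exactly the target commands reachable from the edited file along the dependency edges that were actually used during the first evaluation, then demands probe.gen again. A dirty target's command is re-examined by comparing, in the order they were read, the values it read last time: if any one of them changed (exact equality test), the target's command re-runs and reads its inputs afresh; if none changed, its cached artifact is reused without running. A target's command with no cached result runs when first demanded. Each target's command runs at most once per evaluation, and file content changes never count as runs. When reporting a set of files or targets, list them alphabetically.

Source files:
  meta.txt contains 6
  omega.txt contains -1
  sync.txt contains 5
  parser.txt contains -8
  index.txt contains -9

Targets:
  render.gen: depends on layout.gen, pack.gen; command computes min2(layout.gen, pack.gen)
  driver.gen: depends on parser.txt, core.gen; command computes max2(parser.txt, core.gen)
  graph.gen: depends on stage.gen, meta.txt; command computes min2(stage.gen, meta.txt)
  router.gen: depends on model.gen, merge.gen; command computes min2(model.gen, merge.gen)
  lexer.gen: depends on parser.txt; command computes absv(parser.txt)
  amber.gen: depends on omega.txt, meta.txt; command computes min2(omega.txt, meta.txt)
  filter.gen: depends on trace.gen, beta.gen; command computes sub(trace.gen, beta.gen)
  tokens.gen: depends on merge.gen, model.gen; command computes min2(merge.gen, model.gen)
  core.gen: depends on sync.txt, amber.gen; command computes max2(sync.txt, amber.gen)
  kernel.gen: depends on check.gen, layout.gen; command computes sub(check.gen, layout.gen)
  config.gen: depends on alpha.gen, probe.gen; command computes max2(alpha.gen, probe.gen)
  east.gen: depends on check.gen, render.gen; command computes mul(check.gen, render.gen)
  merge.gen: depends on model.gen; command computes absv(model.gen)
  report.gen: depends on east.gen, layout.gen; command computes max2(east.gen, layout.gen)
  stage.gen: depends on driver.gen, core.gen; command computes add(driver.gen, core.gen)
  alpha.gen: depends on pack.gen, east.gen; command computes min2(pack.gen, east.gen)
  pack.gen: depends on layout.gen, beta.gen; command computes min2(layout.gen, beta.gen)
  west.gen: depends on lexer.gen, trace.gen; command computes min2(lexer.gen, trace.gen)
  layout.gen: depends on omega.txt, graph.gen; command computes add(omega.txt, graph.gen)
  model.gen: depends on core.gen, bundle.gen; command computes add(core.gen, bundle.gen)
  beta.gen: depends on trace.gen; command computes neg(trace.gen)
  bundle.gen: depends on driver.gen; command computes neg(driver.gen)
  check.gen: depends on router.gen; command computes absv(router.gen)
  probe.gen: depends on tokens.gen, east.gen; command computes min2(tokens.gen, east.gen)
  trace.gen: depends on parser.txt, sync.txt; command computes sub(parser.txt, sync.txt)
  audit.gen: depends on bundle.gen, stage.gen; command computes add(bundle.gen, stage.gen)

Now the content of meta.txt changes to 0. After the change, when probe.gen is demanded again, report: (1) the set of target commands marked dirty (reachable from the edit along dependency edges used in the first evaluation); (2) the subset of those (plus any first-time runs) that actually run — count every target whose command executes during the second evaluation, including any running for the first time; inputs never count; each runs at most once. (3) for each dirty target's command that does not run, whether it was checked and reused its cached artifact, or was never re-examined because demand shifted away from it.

The edit dirties: amber.gen, bundle.gen, check.gen, core.gen, driver.gen, east.gen, graph.gen, layout.gen, merge.gen, model.gen, pack.gen, probe.gen, render.gen, router.gen, stage.gen, tokens.gen.
6 target commands run: amber.gen, east.gen, graph.gen, layout.gen, pack.gen, render.gen.
Cache hits after checking: bundle.gen, check.gen, core.gen, driver.gen, merge.gen, model.gen, probe.gen, router.gen, stage.gen, tokens.gen.
Note where the cutoff bites: core.gen is checked, finds nothing changed, and keeps its cache.

First demand of the output computes:
  amber.gen = min2(-1, 6) = -1
  core.gen = max2(5, -1) = 5
  driver.gen = max2(-8, 5) = 5
  bundle.gen = neg(5) = -5
  model.gen = add(5, -5) = 0
  merge.gen = absv(0) = 0
  router.gen = min2(0, 0) = 0
  check.gen = absv(0) = 0
  stage.gen = add(5, 5) = 10
  graph.gen = min2(10, 6) = 6
  layout.gen = add(-1, 6) = 5
  tokens.gen = min2(0, 0) = 0
  trace.gen = sub(-8, 5) = -13
  beta.gen = neg(-13) = 13
  pack.gen = min2(5, 13) = 5
  render.gen = min2(5, 5) = 5
  east.gen = mul(0, 5) = 0
  probe.gen = min2(0, 0) = 0

After the edit, cleaning proceeds:
  amber.gen: a read changed (meta.txt 6->0) — executes, giving -1 — identical to its old value.
  core.gen: dirty, but its reads are unchanged (sync.txt unchanged, amber.gen unchanged); cached 5 stands.
  driver.gen: dirty, but its reads are unchanged (parser.txt unchanged, core.gen unchanged); cached 5 stands.
  bundle.gen: dirty, but its reads are unchanged (driver.gen unchanged); cached -5 stands.
  model.gen: dirty, but its reads are unchanged (core.gen unchanged, bundle.gen unchanged); cached 0 stands.
  merge.gen: dirty, but its reads are unchanged (model.gen unchanged); cached 0 stands.
  router.gen: dirty, but its reads are unchanged (model.gen unchanged, merge.gen unchanged); cached 0 stands.
  check.gen: dirty, but its reads are unchanged (router.gen unchanged); cached 0 stands.
  stage.gen: dirty, but its reads are unchanged (driver.gen unchanged, core.gen unchanged); cached 10 stands.
  graph.gen: a read changed (meta.txt 6->0) — executes, giving 0.
  layout.gen: a read changed (graph.gen 6->0) — executes, giving -1.
  pack.gen: a read changed (layout.gen 5->-1) — executes, giving -1.
  render.gen: a read changed (layout.gen 5->-1; pack.gen 5->-1) — executes, giving -1.
  east.gen: a read changed (render.gen 5->-1) — executes, giving 0 — identical to its old value.
  tokens.gen: dirty, but its reads are unchanged (merge.gen unchanged, model.gen unchanged); cached 0 stands.
  probe.gen: dirty, but its reads are unchanged (tokens.gen unchanged, east.gen unchanged); cached 0 stands.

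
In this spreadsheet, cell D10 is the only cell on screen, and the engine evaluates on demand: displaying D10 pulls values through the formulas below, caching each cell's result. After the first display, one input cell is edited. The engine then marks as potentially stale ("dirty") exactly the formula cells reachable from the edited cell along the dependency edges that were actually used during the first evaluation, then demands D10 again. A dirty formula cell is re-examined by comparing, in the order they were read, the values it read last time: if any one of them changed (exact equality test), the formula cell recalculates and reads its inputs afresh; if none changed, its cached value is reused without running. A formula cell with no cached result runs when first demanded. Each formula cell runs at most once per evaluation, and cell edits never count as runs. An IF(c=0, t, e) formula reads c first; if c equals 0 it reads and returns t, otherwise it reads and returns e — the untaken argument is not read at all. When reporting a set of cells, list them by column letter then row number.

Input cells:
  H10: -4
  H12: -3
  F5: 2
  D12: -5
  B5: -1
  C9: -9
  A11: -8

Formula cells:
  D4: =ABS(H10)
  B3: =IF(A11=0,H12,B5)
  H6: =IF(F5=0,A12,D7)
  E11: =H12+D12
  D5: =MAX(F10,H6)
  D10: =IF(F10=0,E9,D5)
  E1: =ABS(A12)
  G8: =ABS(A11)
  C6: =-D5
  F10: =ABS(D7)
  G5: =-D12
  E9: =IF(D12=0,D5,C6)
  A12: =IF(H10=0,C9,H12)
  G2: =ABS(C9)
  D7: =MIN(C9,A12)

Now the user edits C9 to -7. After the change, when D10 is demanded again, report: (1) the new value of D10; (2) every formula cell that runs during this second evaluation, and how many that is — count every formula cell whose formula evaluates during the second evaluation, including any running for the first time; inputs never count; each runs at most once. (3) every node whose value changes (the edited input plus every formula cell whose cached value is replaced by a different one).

D10 now evaluates to 7.
Run set: D5, D7, D10, F10, H6 (5 run).
Changed values: C9, D5, D7, D10, F10, H6.

Initial pass — values computed on the first demand:
  A12 = IF(H10=0: H10=-4 -> else branch H12) = -3
  D7 = MIN(-9, -3) = -9
  F10 = ABS(-9) = 9
  H6 = IF(F5=0: F5=2 -> else branch D7) = -9
  D5 = MAX(9, -9) = 9
  D10 = IF(F10=0: F10=9 -> else branch D5) = 9

Second demand — change propagation:
  D7: re-runs because C9 -9->-7; new result -7.
  F10: re-runs because D7 -9->-7; new result 7.
  H6: re-runs because D7 -9->-7; new result -7.
  D5: re-runs because F10 9->7; H6 -9->-7; new result 7.
  D10: re-runs because F10 9->7; D5 9->7; new result 7.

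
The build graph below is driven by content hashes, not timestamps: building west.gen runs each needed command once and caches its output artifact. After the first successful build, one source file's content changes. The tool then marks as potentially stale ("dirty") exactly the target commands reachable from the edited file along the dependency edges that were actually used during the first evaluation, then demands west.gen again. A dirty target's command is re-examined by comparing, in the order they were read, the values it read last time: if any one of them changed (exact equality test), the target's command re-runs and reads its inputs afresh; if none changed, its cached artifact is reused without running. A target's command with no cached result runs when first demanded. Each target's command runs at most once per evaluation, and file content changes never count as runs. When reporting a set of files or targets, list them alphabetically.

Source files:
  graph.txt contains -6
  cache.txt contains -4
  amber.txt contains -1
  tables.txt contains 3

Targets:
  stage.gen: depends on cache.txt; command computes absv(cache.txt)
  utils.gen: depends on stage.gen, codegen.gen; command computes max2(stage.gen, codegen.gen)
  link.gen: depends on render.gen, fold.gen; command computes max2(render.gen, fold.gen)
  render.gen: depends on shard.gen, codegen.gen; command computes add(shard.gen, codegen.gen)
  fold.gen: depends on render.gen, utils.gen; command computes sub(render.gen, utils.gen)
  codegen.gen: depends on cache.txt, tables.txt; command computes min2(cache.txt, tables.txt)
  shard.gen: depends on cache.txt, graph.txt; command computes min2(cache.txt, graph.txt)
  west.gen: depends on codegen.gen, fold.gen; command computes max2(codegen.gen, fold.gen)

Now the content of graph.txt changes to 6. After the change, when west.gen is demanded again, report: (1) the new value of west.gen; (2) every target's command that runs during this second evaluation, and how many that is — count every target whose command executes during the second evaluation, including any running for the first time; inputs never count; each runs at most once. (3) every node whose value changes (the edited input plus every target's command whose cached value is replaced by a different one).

west.gen now evaluates to -4.
Run set: fold.gen, render.gen, shard.gen, west.gen (4 run).
Changed values: fold.gen, graph.txt, render.gen, shard.gen.

Initial pass — values computed on the first demand:
  codegen.gen = min2(-4, 3) = -4
  shard.gen = min2(-4, -6) = -6
  render.gen = add(-6, -4) = -10
  stage.gen = absv(-4) = 4
  utils.gen = max2(4, -4) = 4
  fold.gen = sub(-10, 4) = -14
  west.gen = max2(-4, -14) = -4

Second demand — change propagation:
  shard.gen: re-runs because graph.txt -6->6; new result -4.
  render.gen: re-runs because shard.gen -6->-4; new result -8.
  fold.gen: re-runs because render.gen -10->-8; new result -12.
  west.gen: re-runs because fold.gen -14->-12; new result -4 (unchanged).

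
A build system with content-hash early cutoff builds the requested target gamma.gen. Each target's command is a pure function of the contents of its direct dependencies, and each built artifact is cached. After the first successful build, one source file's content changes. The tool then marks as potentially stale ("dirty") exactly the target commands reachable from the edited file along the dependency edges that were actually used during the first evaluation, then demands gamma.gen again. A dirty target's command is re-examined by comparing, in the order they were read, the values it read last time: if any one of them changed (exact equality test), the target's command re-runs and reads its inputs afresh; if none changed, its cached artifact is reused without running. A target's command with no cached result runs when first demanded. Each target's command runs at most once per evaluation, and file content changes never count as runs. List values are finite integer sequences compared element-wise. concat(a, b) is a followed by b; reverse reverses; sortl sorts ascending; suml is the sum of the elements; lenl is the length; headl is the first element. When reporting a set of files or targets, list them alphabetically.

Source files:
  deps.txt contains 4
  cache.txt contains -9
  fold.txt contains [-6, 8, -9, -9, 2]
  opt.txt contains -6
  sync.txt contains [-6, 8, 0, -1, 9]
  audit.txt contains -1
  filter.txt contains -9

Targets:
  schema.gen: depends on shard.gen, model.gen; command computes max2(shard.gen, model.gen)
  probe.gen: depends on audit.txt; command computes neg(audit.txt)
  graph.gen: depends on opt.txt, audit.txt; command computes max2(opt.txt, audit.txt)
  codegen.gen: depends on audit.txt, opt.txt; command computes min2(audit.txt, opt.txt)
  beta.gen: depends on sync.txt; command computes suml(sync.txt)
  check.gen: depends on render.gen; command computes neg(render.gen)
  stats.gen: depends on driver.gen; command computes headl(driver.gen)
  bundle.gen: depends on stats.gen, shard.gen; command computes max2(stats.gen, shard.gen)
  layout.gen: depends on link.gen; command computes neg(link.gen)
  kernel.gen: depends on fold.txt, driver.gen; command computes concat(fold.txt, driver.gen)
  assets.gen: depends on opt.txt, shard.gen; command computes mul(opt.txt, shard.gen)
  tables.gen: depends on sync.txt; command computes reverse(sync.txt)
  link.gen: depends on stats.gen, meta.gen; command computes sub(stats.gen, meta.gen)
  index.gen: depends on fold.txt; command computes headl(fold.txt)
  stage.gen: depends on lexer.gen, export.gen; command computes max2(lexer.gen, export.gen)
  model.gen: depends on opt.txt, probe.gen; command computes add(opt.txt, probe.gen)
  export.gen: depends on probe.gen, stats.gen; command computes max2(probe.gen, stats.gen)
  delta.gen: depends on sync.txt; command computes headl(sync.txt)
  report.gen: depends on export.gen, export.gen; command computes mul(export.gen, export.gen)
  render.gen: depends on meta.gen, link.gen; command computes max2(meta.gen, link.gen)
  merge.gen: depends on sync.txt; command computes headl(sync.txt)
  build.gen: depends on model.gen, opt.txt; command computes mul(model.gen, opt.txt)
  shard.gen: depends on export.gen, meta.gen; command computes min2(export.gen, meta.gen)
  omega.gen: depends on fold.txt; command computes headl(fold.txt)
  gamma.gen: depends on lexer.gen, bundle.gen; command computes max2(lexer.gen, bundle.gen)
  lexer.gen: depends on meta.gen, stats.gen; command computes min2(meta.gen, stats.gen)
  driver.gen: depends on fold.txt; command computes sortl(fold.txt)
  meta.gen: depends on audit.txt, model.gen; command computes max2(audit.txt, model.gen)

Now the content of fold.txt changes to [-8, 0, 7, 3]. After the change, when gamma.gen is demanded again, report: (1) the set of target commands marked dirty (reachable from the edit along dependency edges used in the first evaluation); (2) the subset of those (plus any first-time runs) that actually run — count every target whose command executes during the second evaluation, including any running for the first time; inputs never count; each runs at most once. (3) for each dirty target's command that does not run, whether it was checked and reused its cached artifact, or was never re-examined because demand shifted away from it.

Marked dirty: bundle.gen, driver.gen, export.gen, gamma.gen, lexer.gen, shard.gen, stats.gen.
Target commands that run: bundle.gen, driver.gen, export.gen, gamma.gen, lexer.gen, stats.gen — 6 in total.
Checked but reused from cache: shard.gen.
Key observation: the cutoff stops propagation at shard.gen — its inputs' values are unchanged, so it reuses its cache.

First evaluation (everything demanded from the output):
  driver.gen = sortl([-6, 8, -9, -9, 2]) = [-9, -9, -6, 2, 8]
  probe.gen = neg(-1) = 1
  model.gen = add(-6, 1) = -5
  meta.gen = max2(-1, -5) = -1
  stats.gen = headl([-9, -9, -6, 2, 8]) = -9
  export.gen = max2(1, -9) = 1
  lexer.gen = min2(-1, -9) = -9
  shard.gen = min2(1, -1) = -1
  bundle.gen = max2(-9, -1) = -1
  gamma.gen = max2(-9, -1) = -1

Propagation after the edit:
  driver.gen: runs — fold.txt [-6, 8, -9, -9, 2]->[-8, 0, 7, 3]; result [-8, 0, 3, 7].
  stats.gen: runs — driver.gen [-9, -9, -6, 2, 8]->[-8, 0, 3, 7]; result -8.
  export.gen: runs — stats.gen -9->-8; result 1 (same value as before).
  lexer.gen: runs — stats.gen -9->-8; result -8.
  shard.gen: checked — values it read are unchanged (export.gen unchanged, meta.gen unchanged); reused cached -1 without running.
  bundle.gen: runs — stats.gen -9->-8; result -1 (same value as before).
  gamma.gen: runs — lexer.gen -9->-8; result -1 (same value as before).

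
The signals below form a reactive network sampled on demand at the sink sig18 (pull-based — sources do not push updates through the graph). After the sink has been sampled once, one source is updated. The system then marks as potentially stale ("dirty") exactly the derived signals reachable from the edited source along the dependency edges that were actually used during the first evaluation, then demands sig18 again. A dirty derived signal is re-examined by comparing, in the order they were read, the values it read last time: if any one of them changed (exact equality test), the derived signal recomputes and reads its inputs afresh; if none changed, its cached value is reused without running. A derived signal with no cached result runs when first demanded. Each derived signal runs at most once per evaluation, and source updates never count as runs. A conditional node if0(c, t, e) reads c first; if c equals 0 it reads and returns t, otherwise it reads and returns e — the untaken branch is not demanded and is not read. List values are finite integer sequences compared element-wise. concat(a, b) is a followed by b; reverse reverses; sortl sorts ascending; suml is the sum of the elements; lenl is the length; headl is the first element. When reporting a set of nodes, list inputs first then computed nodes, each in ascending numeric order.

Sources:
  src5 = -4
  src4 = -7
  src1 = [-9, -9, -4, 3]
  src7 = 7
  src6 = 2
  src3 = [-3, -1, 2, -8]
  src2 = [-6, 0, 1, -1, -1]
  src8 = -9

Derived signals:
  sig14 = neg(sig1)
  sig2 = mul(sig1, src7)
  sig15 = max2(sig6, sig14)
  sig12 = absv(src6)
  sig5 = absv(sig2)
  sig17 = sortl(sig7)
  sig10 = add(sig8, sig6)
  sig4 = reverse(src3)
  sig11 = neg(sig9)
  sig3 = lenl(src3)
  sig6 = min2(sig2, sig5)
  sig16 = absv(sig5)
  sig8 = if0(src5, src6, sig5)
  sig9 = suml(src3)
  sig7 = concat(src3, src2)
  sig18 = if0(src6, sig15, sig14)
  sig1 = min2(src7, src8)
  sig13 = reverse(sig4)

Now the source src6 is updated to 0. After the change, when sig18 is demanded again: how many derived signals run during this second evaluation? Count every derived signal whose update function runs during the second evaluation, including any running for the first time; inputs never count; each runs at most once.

Run set: sig2, sig5, sig6, sig15, sig18 (5 run).
The important point: the flipped condition pulls in fresh nodes; sig2, sig5, sig6, sig15 run for the first time.

Initial pass — values computed on the first demand:
  sig1 = min2(7, -9) = -9
  sig14 = neg(-9) = 9
  sig18 = if0(src6=2 -> else branch sig14) = 9

Second demand — change propagation:
  sig2: newly demanded (no cache) — executes and yields -63.
  sig5: newly demanded (no cache) — executes and yields 63.
  sig6: newly demanded (no cache) — executes and yields -63.
  sig15: newly demanded (no cache) — executes and yields 9.
  sig18: re-runs because src6 2->0; new result 9 (unchanged).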